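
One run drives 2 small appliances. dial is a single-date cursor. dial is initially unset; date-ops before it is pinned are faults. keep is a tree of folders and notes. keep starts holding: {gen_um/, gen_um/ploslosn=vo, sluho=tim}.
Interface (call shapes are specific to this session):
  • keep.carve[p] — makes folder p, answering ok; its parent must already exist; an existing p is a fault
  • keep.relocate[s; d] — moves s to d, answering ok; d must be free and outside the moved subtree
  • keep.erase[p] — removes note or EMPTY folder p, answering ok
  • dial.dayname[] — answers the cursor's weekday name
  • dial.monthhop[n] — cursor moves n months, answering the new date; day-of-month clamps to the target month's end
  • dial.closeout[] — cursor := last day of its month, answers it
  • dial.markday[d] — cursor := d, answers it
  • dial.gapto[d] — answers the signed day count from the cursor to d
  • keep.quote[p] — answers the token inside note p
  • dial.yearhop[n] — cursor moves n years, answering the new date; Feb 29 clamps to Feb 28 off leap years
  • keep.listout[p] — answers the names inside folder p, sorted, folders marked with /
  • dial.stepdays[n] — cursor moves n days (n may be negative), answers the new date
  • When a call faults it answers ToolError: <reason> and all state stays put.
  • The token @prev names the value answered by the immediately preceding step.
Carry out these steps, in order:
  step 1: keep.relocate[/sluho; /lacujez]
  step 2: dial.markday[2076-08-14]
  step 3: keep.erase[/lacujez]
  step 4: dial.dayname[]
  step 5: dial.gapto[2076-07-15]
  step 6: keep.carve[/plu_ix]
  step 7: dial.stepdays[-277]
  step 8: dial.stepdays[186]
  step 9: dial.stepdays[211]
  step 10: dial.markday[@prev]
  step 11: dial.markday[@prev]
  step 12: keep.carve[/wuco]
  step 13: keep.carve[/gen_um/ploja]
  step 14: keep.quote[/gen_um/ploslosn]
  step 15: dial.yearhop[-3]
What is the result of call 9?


Calling keep.relocate on /sluho, /lacujez, and observe ok.
Next I call dial.markday on 2076-08-14, which returns 2076-08-14.
Then keep.erase on /lacujez, → ok.
Now I run dial.dayname(): Friday.
Next I call dial.gapto on 2076-07-15, yielding -30.
I try keep.carve on /plu_ix, and see ok.
Calling dial.stepdays on -277, and see 2075-11-11.
I try dial.stepdays on 186, yielding 2076-05-15.
I invoke dial.stepdays on 211, — result: 2076-12-12.
I try dial.markday on @prev, → 2076-12-12.
Using dial.markday on @prev, yielding 2076-12-12.
Next I call keep.carve on /wuco, → ok.
Invoking keep.carve on /gen_um/ploja, and observe ok.
I invoke keep.quote on /gen_um/ploslosn, which returns vo.
I call dial.yearhop on -3, and get 2073-12-12.

Answer: 2076-12-12


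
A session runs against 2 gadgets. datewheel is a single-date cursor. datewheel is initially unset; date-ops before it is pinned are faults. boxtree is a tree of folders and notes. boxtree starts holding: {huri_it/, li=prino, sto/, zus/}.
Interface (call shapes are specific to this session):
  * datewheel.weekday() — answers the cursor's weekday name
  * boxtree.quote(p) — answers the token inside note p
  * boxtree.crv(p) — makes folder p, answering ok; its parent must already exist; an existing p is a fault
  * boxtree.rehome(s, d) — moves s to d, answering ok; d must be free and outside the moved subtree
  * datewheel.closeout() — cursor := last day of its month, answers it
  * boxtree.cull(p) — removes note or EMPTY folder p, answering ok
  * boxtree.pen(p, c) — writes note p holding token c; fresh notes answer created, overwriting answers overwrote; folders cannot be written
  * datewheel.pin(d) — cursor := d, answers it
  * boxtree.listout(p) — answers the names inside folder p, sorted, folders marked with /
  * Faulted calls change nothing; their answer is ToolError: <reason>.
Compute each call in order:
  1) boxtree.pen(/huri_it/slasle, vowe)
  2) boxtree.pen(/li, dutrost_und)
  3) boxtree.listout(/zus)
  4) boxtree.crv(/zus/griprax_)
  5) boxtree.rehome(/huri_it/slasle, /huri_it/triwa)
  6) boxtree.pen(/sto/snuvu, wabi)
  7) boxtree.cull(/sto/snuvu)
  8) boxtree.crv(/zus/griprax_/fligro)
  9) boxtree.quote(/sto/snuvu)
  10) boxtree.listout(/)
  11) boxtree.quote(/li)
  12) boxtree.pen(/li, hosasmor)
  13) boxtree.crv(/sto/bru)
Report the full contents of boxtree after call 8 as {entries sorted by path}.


Answer: {huri_it/, huri_it/triwa=vowe, li=dutrost_und, sto/, zus/, zus/griprax_/, zus/griprax_/fligro/}

Derivation:
I call boxtree.pen passing p→/huri_it/slasle, c→vowe, and see created.
I call boxtree.pen passing p→/li, c→dutrost_und, and see overwrote.
Then boxtree.listout passing p→/zus, and observe [].
Calling boxtree.crv passing p→/zus/griprax_, and see ok.
Now I run boxtree.rehome passing s→/huri_it/slasle, d→/huri_it/triwa, and observe ok.
Then boxtree.pen passing p→/sto/snuvu, c→wabi, — result: created.
Invoking boxtree.cull passing p→/sto/snuvu, giving ok.
I use boxtree.crv passing p→/zus/griprax_/fligro, and see ok.
Using boxtree.quote passing p→/sto/snuvu, and see ToolError: not found.
Next I call boxtree.listout passing p→/, yielding [huri_it/, li, sto/, zus/].
Next I call boxtree.quote passing p→/li, and see dutrost_und.
I call boxtree.pen passing p→/li, c→hosasmor, which returns overwrote.
Now I run boxtree.crv passing p→/sto/bru, → ok.


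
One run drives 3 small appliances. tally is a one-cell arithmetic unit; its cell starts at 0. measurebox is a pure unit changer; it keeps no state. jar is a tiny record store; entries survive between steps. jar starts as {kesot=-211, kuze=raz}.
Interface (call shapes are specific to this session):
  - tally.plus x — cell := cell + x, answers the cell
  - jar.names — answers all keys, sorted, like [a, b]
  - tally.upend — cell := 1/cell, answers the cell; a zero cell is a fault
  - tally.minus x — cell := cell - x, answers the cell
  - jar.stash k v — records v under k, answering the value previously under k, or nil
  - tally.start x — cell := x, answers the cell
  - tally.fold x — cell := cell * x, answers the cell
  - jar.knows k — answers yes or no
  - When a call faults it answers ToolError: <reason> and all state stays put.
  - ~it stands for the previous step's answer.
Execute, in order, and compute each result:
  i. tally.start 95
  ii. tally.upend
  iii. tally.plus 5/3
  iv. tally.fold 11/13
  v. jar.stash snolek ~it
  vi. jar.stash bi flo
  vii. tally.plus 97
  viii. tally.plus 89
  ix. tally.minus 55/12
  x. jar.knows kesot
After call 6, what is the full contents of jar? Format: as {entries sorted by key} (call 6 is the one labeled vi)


# 1. tally.start(x='95') => 95
# 2. tally.upend() => 1/95
# 3. tally.plus(x='5/3') => 478/285
# 4. tally.fold(x='11/13') => 5258/3705
# 5. jar.stash(k='snolek', v='~it') => nil
# 6. jar.stash(k='bi', v='flo') => nil
# 7. tally.plus(x='97') => 364643/3705
# 8. tally.plus(x='89') => 694388/3705
# 9. tally.minus(x='55/12') => 903209/4940
# 10. jar.knows(k='kesot') => yes

Answer: {bi=flo, kesot=-211, kuze=raz, snolek=5258/3705}


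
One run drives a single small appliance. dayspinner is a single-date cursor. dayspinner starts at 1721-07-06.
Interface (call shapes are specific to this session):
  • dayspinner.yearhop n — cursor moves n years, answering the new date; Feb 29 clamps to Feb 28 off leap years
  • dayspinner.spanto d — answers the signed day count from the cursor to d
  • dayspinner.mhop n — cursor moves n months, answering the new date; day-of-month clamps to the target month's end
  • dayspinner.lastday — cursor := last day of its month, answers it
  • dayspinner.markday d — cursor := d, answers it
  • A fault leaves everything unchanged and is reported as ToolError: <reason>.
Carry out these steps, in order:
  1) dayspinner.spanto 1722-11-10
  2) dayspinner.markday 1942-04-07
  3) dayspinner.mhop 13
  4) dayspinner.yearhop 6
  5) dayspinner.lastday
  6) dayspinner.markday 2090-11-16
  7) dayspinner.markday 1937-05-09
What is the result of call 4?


Answer: 1949-05-07

Derivation:
I try dayspinner.spanto passing 1722-11-10, → 492.
I invoke dayspinner.markday passing 1942-04-07, and see 1942-04-07.
Calling dayspinner.mhop passing 13, → 1943-05-07.
I try dayspinner.yearhop passing 6: 1949-05-07.
Now I run dayspinner.lastday(), and see 1949-05-31.
I run dayspinner.markday passing 2090-11-16, which returns 2090-11-16.
Now I run dayspinner.markday passing 1937-05-09, — result: 1937-05-09.


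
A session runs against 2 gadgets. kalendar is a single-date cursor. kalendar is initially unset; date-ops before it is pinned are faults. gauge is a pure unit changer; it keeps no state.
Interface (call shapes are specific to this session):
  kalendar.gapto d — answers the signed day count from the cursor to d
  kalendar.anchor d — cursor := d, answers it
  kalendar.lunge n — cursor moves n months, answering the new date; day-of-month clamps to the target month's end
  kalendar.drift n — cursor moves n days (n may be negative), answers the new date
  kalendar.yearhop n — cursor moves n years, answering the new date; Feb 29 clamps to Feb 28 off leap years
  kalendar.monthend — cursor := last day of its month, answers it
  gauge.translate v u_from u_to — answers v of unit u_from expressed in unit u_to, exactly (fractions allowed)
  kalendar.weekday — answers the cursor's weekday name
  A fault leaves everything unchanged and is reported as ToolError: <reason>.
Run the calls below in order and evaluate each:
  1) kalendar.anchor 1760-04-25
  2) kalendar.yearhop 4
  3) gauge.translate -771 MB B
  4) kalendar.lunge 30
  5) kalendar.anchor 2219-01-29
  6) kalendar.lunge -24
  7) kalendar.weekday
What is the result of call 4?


Answer: 1766-10-25

Derivation:
Do: kalendar.anchor[d→1760-04-25]
See: 1760-04-25
Do: kalendar.yearhop[n→4]
See: 1764-04-25
Do: gauge.translate[v→-771; u_from→MB; u_to→B]
See: -771000000
Do: kalendar.lunge[n→30]
See: 1766-10-25
Do: kalendar.anchor[d→2219-01-29]
See: 2219-01-29
Do: kalendar.lunge[n→-24]
See: 2217-01-29
Do: kalendar.weekday[]
See: Wednesday


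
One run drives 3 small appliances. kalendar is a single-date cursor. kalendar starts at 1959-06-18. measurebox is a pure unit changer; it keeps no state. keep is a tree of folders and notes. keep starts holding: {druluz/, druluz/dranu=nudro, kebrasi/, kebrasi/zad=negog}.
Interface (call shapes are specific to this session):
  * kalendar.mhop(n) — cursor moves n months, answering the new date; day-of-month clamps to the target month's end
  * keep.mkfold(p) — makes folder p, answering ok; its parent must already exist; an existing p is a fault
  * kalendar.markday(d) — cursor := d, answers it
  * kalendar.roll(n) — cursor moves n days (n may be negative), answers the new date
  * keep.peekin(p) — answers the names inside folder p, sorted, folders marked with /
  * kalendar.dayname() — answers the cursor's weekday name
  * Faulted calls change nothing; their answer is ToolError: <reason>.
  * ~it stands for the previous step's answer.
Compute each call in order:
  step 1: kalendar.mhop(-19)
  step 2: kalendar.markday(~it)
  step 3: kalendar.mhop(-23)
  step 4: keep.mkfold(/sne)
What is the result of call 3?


I try kalendar.mhop using n='-19', and get 1957-11-18.
Calling kalendar.markday using d='~it', and observe 1957-11-18.
I try kalendar.mhop using n='-23', yielding 1955-12-18.
I call keep.mkfold using p='/sne', which returns ok.

Answer: 1955-12-18


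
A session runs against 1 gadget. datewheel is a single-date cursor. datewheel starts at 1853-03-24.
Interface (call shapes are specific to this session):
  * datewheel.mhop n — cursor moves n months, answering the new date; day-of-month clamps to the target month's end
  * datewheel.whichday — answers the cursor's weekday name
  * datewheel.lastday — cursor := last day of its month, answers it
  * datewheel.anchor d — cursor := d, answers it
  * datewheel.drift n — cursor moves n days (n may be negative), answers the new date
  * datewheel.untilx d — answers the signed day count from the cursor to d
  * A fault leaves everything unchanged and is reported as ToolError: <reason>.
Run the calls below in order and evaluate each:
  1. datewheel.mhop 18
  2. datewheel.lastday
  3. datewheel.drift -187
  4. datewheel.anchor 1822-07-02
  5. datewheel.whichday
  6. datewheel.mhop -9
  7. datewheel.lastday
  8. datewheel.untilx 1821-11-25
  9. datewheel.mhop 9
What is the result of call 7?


Answer: 1821-10-31

Derivation:
> datewheel.mhop n: 18
[out] 1854-09-24
> datewheel.lastday
[out] 1854-09-30
> datewheel.drift n: -187
[out] 1854-03-27
> datewheel.anchor d: 1822-07-02
[out] 1822-07-02
> datewheel.whichday
[out] Tuesday
> datewheel.mhop n: -9
[out] 1821-10-02
> datewheel.lastday
[out] 1821-10-31
> datewheel.untilx d: 1821-11-25
[out] 25
> datewheel.mhop n: 9
[out] 1822-07-31


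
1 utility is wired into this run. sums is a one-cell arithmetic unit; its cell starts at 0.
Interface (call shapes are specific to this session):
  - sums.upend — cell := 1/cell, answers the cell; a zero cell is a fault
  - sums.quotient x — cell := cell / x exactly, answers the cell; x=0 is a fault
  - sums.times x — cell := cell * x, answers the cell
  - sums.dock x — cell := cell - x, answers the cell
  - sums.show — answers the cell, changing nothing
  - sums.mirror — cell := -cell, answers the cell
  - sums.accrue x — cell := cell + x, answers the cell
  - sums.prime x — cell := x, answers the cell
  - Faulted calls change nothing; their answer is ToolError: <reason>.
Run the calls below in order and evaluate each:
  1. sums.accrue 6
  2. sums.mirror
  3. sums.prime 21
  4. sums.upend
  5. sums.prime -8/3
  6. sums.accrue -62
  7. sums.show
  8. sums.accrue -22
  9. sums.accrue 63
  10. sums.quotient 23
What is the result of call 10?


// 1. sums.accrue(x: 6) ~> 6
// 2. sums.mirror() ~> -6
// 3. sums.prime(x: 21) ~> 21
// 4. sums.upend() ~> 1/21
// 5. sums.prime(x: -8/3) ~> -8/3
// 6. sums.accrue(x: -62) ~> -194/3
// 7. sums.show() ~> -194/3
// 8. sums.accrue(x: -22) ~> -260/3
// 9. sums.accrue(x: 63) ~> -71/3
// 10. sums.quotient(x: 23) ~> -71/69

Answer: -71/69


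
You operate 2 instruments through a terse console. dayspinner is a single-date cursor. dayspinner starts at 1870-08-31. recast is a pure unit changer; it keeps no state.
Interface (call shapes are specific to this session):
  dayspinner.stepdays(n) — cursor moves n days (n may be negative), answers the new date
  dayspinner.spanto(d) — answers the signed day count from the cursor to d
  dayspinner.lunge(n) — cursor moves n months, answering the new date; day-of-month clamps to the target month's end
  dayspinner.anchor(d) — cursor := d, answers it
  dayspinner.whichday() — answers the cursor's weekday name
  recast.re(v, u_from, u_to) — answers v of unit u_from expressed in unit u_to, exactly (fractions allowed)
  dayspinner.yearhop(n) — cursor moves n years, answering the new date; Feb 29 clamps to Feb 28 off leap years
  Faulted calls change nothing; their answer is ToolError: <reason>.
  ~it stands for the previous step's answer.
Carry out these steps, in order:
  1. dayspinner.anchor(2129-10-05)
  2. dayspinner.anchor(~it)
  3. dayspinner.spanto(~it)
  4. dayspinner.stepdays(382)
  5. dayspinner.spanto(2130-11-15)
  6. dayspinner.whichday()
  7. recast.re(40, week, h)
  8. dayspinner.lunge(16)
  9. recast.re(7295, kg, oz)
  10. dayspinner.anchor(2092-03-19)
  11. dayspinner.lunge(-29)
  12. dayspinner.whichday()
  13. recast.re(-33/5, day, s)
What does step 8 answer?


Answer: 2132-02-22

Derivation:
[in] dayspinner.anchor d='2129-10-05'
:: 2129-10-05
[in] dayspinner.anchor d='~it'
:: 2129-10-05
[in] dayspinner.spanto d='~it'
:: 0
[in] dayspinner.stepdays n='382'
:: 2130-10-22
[in] dayspinner.spanto d='2130-11-15'
:: 24
[in] dayspinner.whichday
:: Sunday
[in] recast.re v='40' u_from='week' u_to='h'
:: 6720
[in] dayspinner.lunge n='16'
:: 2132-02-22
[in] recast.re v='7295' u_from='kg' u_to='oz'
:: 11672000000000/45359237
[in] dayspinner.anchor d='2092-03-19'
:: 2092-03-19
[in] dayspinner.lunge n='-29'
:: 2089-10-19
[in] dayspinner.whichday
:: Wednesday
[in] recast.re v='-33/5' u_from='day' u_to='s'
:: -570240


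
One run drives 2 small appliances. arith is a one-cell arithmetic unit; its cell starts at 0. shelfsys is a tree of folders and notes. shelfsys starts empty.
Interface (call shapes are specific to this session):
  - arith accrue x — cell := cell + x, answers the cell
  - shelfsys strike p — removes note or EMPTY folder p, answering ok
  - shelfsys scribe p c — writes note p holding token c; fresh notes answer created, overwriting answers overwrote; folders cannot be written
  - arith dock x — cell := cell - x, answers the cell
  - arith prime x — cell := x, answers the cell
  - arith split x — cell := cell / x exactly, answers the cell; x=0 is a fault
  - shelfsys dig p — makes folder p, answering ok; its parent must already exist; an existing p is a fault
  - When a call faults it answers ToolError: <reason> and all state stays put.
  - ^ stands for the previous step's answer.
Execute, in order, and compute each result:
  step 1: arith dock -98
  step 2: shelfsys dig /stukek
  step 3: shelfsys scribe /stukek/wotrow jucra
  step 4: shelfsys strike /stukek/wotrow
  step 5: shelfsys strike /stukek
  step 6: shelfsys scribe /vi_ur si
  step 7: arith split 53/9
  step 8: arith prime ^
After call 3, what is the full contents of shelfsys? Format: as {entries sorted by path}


Calling arith dock(x→-98), — result: 98.
Invoking shelfsys dig(p→/stukek), and see ok.
I invoke shelfsys scribe(p→/stukek/wotrow, c→jucra), and observe created.
Then shelfsys strike(p→/stukek/wotrow), yielding ok.
Invoking shelfsys strike(p→/stukek), and observe ok.
Calling shelfsys scribe(p→/vi_ur, c→si), → created.
Now I run arith split(x→53/9), yielding 882/53.
I use arith prime(x→^), and get 882/53.

Answer: {stukek/, stukek/wotrow=jucra}


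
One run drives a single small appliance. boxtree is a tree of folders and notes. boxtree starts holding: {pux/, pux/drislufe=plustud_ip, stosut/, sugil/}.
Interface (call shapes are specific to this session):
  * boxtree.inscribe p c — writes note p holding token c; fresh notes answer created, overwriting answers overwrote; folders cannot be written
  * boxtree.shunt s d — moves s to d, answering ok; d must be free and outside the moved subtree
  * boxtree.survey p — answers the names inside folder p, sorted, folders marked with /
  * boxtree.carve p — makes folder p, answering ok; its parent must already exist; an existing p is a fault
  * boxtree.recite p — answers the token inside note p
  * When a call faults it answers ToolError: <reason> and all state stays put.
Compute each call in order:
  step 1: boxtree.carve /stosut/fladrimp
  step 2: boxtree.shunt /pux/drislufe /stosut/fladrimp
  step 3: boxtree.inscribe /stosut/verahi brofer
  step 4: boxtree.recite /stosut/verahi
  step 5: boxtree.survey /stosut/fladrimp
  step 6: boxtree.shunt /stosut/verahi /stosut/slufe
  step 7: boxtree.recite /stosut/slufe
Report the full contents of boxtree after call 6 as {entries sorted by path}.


Answer: {pux/, pux/drislufe=plustud_ip, stosut/, stosut/fladrimp/, stosut/slufe=brofer, sugil/}

Derivation:
> boxtree.carve p: /stosut/fladrimp
= ok
> boxtree.shunt s: /pux/drislufe d: /stosut/fladrimp
= ToolError: exists
> boxtree.inscribe p: /stosut/verahi c: brofer
= created
> boxtree.recite p: /stosut/verahi
= brofer
> boxtree.survey p: /stosut/fladrimp
= []
> boxtree.shunt s: /stosut/verahi d: /stosut/slufe
= ok
> boxtree.recite p: /stosut/slufe
= brofer


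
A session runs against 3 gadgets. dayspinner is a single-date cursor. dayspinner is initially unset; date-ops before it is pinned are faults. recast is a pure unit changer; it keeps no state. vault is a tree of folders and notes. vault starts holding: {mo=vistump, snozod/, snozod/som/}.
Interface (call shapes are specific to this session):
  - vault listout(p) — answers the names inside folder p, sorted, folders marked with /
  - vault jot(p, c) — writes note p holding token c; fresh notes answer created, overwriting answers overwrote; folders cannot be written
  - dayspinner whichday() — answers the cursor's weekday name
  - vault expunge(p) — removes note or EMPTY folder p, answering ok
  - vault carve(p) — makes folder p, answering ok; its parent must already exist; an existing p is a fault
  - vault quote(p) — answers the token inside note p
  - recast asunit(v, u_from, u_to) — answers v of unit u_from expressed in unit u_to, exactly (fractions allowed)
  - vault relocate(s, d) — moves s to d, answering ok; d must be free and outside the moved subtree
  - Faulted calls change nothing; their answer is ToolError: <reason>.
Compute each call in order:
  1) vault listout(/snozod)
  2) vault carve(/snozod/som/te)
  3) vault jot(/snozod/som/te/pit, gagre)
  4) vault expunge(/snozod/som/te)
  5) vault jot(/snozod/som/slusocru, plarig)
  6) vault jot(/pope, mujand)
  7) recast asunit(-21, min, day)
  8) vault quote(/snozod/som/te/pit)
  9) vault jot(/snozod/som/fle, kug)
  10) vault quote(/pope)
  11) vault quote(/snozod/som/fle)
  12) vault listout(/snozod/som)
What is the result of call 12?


Answer: [fle, slusocru, te/]

Derivation:
Then vault listout(p='/snozod'), which returns [som/].
Now I run vault carve(p='/snozod/som/te'), which returns ok.
I invoke vault jot(p='/snozod/som/te/pit', c='gagre'), — result: created.
Using vault expunge(p='/snozod/som/te'), giving ToolError: not empty.
I invoke vault jot(p='/snozod/som/slusocru', c='plarig'), giving created.
I try vault jot(p='/pope', c='mujand'), which returns created.
Invoking recast asunit(v='-21', u_from='min', u_to='day'), giving -7/480.
Next I call vault quote(p='/snozod/som/te/pit'), and observe gagre.
Now I run vault jot(p='/snozod/som/fle', c='kug'), and observe created.
Now I run vault quote(p='/pope'), and see mujand.
I invoke vault quote(p='/snozod/som/fle'), and see kug.
I try vault listout(p='/snozod/som'), — result: [fle, slusocru, te/].


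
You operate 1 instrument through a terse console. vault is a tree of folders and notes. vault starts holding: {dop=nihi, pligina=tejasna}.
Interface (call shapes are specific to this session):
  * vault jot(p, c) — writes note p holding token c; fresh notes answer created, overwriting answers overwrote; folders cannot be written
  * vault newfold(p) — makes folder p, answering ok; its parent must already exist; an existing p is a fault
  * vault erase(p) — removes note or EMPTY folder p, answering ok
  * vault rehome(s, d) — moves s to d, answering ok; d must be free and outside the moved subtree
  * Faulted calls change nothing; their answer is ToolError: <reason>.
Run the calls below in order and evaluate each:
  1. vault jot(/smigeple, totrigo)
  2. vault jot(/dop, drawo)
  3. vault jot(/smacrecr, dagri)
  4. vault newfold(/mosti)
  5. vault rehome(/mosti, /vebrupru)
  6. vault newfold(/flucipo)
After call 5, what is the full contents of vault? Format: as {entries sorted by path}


~$ vault jot p→/smigeple c→totrigo
= created
~$ vault jot p→/dop c→drawo
= overwrote
~$ vault jot p→/smacrecr c→dagri
= created
~$ vault newfold p→/mosti
= ok
~$ vault rehome s→/mosti d→/vebrupru
= ok
~$ vault newfold p→/flucipo
= ok

Answer: {dop=drawo, pligina=tejasna, smacrecr=dagri, smigeple=totrigo, vebrupru/}


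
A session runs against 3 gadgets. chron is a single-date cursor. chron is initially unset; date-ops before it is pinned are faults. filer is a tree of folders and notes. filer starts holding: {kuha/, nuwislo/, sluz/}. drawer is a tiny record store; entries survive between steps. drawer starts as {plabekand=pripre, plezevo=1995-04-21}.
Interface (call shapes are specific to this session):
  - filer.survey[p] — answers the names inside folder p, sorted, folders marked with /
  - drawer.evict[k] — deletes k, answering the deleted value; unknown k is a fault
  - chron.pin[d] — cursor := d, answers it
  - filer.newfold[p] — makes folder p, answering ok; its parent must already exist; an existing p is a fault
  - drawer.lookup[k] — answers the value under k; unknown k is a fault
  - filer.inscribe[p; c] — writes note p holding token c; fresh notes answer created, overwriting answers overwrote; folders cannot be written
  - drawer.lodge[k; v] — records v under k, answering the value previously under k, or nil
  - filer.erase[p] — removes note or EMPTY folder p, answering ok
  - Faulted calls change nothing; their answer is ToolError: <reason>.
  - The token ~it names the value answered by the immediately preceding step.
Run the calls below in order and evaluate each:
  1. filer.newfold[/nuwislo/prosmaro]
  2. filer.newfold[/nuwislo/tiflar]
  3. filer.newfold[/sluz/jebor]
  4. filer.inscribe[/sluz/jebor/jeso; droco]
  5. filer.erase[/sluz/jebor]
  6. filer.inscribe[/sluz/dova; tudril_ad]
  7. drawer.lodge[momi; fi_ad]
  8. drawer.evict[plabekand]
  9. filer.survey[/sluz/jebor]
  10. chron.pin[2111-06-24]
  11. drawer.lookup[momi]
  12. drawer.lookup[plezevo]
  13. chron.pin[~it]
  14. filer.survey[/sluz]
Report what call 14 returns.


>>> filer.newfold p→/nuwislo/prosmaro
= ok
>>> filer.newfold p→/nuwislo/tiflar
= ok
>>> filer.newfold p→/sluz/jebor
= ok
>>> filer.inscribe p→/sluz/jebor/jeso c→droco
= created
>>> filer.erase p→/sluz/jebor
= ToolError: not empty
>>> filer.inscribe p→/sluz/dova c→tudril_ad
= created
>>> drawer.lodge k→momi v→fi_ad
= nil
>>> drawer.evict k→plabekand
= pripre
>>> filer.survey p→/sluz/jebor
= [jeso]
>>> chron.pin d→2111-06-24
= 2111-06-24
>>> drawer.lookup k→momi
= fi_ad
>>> drawer.lookup k→plezevo
= 1995-04-21
>>> chron.pin d→~it
= 1995-04-21
>>> filer.survey p→/sluz
= [dova, jebor/]

Answer: [dova, jebor/]


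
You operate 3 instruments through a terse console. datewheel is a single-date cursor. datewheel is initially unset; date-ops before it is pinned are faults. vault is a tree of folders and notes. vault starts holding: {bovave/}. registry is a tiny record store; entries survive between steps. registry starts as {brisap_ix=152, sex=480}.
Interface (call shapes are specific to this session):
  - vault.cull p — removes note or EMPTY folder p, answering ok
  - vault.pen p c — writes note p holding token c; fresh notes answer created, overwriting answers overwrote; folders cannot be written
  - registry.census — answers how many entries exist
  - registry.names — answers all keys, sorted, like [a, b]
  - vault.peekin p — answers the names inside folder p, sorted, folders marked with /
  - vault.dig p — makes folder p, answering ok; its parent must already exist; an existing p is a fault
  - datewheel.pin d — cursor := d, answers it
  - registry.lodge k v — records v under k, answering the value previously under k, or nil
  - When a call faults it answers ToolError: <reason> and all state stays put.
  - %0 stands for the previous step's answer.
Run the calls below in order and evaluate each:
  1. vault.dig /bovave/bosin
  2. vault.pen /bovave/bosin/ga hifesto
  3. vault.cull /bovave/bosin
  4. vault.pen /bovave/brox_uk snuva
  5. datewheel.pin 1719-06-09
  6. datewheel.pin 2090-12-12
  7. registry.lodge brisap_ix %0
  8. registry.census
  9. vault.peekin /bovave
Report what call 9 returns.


Answer: [bosin/, brox_uk]

Derivation:
;; 1. vault.dig(/bovave/bosin) -> ok
;; 2. vault.pen(/bovave/bosin/ga, hifesto) -> created
;; 3. vault.cull(/bovave/bosin) -> ToolError: not empty
;; 4. vault.pen(/bovave/brox_uk, snuva) -> created
;; 5. datewheel.pin(1719-06-09) -> 1719-06-09
;; 6. datewheel.pin(2090-12-12) -> 2090-12-12
;; 7. registry.lodge(brisap_ix, %0) -> 152
;; 8. registry.census() -> 2
;; 9. vault.peekin(/bovave) -> [bosin/, brox_uk]


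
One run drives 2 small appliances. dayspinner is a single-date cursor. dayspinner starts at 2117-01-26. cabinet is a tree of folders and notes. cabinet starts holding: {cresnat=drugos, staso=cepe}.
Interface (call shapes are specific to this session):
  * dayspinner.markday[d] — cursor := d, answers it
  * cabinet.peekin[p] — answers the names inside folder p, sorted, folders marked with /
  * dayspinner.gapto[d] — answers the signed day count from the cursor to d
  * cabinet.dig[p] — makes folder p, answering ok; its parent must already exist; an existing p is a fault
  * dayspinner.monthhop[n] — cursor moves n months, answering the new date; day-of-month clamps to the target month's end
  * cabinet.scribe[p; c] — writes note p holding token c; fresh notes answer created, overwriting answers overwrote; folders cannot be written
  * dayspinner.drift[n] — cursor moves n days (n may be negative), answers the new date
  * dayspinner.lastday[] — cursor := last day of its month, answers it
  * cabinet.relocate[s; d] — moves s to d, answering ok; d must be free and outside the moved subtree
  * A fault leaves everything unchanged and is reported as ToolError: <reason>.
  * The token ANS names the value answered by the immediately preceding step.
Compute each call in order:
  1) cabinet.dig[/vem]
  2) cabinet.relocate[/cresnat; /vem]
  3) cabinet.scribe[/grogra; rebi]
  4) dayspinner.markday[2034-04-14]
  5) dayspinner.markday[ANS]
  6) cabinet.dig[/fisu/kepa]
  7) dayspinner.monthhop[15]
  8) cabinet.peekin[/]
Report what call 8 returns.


Answer: [cresnat, grogra, staso, vem/]

Derivation:
% cabinet.dig p='/vem'
  ok
% cabinet.relocate s='/cresnat' d='/vem'
  ToolError: exists
% cabinet.scribe p='/grogra' c='rebi'
  created
% dayspinner.markday d='2034-04-14'
  2034-04-14
% dayspinner.markday d='ANS'
  2034-04-14
% cabinet.dig p='/fisu/kepa'
  ToolError: no parent
% dayspinner.monthhop n='15'
  2035-07-14
% cabinet.peekin p='/'
  [cresnat, grogra, staso, vem/]


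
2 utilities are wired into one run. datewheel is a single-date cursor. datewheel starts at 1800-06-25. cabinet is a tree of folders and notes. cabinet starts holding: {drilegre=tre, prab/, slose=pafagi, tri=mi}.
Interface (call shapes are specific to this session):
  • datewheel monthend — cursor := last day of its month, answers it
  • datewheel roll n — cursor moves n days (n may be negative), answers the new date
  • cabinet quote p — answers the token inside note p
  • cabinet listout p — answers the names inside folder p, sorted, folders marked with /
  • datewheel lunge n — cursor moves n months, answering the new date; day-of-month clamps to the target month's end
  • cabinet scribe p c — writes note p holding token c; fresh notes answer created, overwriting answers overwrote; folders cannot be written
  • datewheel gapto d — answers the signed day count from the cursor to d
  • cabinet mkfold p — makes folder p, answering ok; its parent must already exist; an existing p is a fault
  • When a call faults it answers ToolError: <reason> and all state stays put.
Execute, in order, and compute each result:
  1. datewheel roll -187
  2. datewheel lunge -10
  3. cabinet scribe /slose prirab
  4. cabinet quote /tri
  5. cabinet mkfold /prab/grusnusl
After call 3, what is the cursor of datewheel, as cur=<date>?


Answer: cur=1799-02-20

Derivation:
// datewheel roll(n→-187) => 1799-12-20
// datewheel lunge(n→-10) => 1799-02-20
// cabinet scribe(p→/slose, c→prirab) => overwrote
// cabinet quote(p→/tri) => mi
// cabinet mkfold(p→/prab/grusnusl) => ok


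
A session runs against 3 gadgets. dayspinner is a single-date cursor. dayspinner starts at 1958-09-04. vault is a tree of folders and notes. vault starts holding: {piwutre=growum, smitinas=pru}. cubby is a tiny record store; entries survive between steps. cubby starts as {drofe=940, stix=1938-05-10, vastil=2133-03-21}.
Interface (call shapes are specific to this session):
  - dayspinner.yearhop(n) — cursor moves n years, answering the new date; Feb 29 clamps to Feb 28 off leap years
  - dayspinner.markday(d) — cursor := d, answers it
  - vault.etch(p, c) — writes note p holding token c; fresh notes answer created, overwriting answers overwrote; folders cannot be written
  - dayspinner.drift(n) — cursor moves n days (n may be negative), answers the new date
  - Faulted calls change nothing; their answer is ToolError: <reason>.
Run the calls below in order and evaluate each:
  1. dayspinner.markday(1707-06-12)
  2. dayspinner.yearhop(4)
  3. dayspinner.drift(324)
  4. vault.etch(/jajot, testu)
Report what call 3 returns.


// dayspinner.markday(1707-06-12) ~> 1707-06-12
// dayspinner.yearhop(4) ~> 1711-06-12
// dayspinner.drift(324) ~> 1712-05-01
// vault.etch(/jajot, testu) ~> created

Answer: 1712-05-01


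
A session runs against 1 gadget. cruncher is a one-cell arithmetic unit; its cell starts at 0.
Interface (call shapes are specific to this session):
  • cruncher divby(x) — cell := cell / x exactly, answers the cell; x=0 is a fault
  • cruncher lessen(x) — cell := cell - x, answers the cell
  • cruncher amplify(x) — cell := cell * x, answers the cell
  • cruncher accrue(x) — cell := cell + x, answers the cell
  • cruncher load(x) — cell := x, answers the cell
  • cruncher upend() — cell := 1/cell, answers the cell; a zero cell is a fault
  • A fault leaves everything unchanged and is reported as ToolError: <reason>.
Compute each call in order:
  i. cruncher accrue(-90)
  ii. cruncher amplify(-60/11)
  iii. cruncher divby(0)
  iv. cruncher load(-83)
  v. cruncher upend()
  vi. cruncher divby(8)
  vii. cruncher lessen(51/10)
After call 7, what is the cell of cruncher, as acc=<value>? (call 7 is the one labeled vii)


Answer: acc=-16937/3320

Derivation:
% cruncher accrue(x→-90) ~> -90
% cruncher amplify(x→-60/11) ~> 5400/11
% cruncher divby(x→0) ~> ToolError: division by zero
% cruncher load(x→-83) ~> -83
% cruncher upend() ~> -1/83
% cruncher divby(x→8) ~> -1/664
% cruncher lessen(x→51/10) ~> -16937/3320


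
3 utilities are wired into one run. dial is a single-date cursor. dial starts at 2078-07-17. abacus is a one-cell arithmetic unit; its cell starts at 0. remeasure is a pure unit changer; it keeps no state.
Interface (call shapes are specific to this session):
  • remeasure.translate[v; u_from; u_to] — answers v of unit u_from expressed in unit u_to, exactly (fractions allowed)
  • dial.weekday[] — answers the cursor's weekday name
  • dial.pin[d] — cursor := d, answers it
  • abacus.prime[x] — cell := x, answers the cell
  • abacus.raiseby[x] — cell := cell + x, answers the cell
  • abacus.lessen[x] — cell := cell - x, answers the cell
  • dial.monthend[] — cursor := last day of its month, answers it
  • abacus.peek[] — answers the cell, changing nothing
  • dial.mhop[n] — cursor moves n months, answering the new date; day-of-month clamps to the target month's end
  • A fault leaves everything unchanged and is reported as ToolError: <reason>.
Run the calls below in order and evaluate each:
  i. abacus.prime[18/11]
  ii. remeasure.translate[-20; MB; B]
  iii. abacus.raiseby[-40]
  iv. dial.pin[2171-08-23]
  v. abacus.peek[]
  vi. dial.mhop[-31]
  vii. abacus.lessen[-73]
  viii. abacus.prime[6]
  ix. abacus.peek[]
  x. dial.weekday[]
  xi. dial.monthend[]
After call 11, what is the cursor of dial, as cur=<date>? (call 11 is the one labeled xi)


Answer: cur=2169-01-31

Derivation:
$ prime x: 18/11
:: 18/11
$ translate v: -20 u_from: MB u_to: B
:: -20000000
$ raiseby x: -40
:: -422/11
$ pin d: 2171-08-23
:: 2171-08-23
$ peek
:: -422/11
$ mhop n: -31
:: 2169-01-23
$ lessen x: -73
:: 381/11
$ prime x: 6
:: 6
$ peek
:: 6
$ weekday
:: Monday
$ monthend
:: 2169-01-31


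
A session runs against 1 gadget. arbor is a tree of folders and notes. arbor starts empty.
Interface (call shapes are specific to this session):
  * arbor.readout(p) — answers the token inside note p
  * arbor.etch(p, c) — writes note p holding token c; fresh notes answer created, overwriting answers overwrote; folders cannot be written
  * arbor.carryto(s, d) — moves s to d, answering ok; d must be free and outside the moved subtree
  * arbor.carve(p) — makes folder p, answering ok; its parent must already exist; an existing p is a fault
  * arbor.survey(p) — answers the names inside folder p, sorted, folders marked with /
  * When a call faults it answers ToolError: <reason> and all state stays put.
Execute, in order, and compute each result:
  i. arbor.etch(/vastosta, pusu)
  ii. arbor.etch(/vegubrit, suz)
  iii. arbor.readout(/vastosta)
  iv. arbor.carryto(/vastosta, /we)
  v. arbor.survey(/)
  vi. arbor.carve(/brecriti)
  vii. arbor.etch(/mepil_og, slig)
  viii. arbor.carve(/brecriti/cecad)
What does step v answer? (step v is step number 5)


Answer: [vegubrit, we]

Derivation:
>> etch(p=/vastosta, c=pusu)
<< created
>> etch(p=/vegubrit, c=suz)
<< created
>> readout(p=/vastosta)
<< pusu
>> carryto(s=/vastosta, d=/we)
<< ok
>> survey(p=/)
<< [vegubrit, we]
>> carve(p=/brecriti)
<< ok
>> etch(p=/mepil_og, c=slig)
<< created
>> carve(p=/brecriti/cecad)
<< ok


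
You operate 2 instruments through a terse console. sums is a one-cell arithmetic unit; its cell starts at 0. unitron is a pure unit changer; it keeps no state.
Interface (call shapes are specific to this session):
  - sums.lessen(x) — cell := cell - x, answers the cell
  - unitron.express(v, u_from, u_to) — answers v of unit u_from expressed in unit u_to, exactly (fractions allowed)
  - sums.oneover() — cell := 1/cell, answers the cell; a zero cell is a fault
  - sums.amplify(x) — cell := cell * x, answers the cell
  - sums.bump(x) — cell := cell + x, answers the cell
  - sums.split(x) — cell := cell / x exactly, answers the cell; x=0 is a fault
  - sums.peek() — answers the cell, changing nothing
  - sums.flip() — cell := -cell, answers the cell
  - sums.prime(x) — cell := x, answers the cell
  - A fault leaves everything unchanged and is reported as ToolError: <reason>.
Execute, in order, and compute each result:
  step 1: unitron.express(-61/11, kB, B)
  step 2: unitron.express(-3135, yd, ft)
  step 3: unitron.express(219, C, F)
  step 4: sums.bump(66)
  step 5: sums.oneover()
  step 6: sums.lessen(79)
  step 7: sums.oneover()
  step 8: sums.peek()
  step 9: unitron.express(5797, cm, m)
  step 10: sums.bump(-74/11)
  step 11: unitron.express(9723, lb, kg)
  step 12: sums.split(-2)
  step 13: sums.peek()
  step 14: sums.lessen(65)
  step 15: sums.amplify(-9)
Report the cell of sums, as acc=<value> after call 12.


>>> express v='-61/11' u_from='kB' u_to='B'
:: -61000/11
>>> express v='-3135' u_from='yd' u_to='ft'
:: -9405
>>> express v='219' u_from='C' u_to='F'
:: 2131/5
>>> bump x='66'
:: 66
>>> oneover
:: 1/66
>>> lessen x='79'
:: -5213/66
>>> oneover
:: -66/5213
>>> peek
:: -66/5213
>>> express v='5797' u_from='cm' u_to='m'
:: 5797/100
>>> bump x='-74/11'
:: -386488/57343
>>> express v='9723' u_from='lb' u_to='kg'
:: 441027861351/100000000
>>> split x='-2'
:: 193244/57343
>>> peek
:: 193244/57343
>>> lessen x='65'
:: -3534051/57343
>>> amplify x='-9'
:: 31806459/57343

Answer: acc=193244/57343


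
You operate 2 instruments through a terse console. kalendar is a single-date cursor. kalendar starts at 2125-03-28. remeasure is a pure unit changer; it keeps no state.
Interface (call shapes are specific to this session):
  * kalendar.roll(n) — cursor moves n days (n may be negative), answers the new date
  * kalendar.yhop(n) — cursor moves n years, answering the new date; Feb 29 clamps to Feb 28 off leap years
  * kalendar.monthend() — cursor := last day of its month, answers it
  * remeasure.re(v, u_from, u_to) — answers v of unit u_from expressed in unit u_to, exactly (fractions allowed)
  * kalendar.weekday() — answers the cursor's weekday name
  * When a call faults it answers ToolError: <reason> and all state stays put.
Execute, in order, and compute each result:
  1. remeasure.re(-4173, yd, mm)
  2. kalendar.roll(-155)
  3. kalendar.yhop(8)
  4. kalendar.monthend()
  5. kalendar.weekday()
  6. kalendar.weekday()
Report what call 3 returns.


;; 1. remeasure.re(v=-4173, u_from=yd, u_to=mm) -> -19078956/5
;; 2. kalendar.roll(n=-155) -> 2124-10-24
;; 3. kalendar.yhop(n=8) -> 2132-10-24
;; 4. kalendar.monthend() -> 2132-10-31
;; 5. kalendar.weekday() -> Friday
;; 6. kalendar.weekday() -> Friday

Answer: 2132-10-24


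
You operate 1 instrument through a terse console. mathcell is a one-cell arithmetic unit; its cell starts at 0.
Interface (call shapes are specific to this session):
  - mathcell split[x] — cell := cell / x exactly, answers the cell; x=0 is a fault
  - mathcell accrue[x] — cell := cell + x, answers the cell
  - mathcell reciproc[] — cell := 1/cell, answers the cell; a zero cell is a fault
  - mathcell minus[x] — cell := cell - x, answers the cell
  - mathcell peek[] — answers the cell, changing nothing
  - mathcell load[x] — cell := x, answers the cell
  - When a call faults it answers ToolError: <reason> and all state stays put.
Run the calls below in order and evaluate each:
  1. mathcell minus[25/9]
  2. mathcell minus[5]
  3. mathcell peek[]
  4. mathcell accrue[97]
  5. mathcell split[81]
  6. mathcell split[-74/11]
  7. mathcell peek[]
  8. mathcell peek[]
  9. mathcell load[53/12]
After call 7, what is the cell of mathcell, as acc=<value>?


Answer: acc=-8833/53946

Derivation:
# mathcell minus(x→25/9) -> -25/9
# mathcell minus(x→5) -> -70/9
# mathcell peek() -> -70/9
# mathcell accrue(x→97) -> 803/9
# mathcell split(x→81) -> 803/729
# mathcell split(x→-74/11) -> -8833/53946
# mathcell peek() -> -8833/53946
# mathcell peek() -> -8833/53946
# mathcell load(x→53/12) -> 53/12
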